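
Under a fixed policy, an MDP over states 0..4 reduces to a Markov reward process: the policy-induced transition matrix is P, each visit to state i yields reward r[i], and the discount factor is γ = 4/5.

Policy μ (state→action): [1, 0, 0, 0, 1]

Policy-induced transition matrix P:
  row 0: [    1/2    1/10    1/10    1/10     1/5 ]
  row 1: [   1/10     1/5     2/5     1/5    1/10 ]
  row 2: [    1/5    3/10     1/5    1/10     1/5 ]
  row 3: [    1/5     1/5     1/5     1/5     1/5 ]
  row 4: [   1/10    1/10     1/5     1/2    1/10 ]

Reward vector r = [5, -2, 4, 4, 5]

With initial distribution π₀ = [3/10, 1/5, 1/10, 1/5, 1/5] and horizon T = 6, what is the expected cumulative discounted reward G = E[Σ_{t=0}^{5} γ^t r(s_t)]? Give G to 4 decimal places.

t=0: π = [0.3000, 0.2000, 0.1000, 0.2000, 0.2000], E[r] = 3.3000, γ^t·E[r] = 3.300000, running G = 3.300000
t=1: π = [0.2500, 0.1600, 0.2100, 0.2200, 0.1600], E[r] = 3.4500, γ^t·E[r] = 2.760000, running G = 6.060000
t=2: π = [0.2430, 0.1800, 0.2070, 0.2020, 0.1680], E[r] = 3.3310, γ^t·E[r] = 2.131840, running G = 8.191840
t=3: π = [0.2381, 0.1796, 0.2117, 0.2054, 0.1652], E[r] = 3.3257, γ^t·E[r] = 1.702758, running G = 9.894598
t=4: π = [0.2370, 0.1808, 0.2121, 0.2046, 0.1655], E[r] = 3.3174, γ^t·E[r] = 1.358819, running G = 11.253418
t=5: π = [0.2364, 0.1810, 0.2125, 0.2048, 0.1654], E[r] = 3.3160, γ^t·E[r] = 1.086596, running G = 12.340014

G = 12.3400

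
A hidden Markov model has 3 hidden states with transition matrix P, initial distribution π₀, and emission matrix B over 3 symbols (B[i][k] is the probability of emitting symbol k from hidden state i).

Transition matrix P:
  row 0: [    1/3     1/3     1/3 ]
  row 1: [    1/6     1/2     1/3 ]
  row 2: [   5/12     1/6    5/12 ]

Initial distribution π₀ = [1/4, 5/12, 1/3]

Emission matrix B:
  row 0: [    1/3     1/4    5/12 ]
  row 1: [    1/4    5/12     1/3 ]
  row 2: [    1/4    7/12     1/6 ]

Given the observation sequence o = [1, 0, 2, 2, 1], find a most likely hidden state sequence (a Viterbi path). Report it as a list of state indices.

path = [1, 1, 1, 1, 1]

t=0: δ = [6.250e-02, 1.736e-01, 1.944e-01]  (obs o_0=1)
t=1: δ = [2.701e-02, 2.170e-02, 2.025e-02]  ψ = [2, 1, 2]  (obs o_1=0)
t=2: δ = [3.751e-03, 3.617e-03, 1.500e-03]  ψ = [0, 1, 0]  (obs o_2=2)
t=3: δ = [5.210e-04, 6.028e-04, 2.084e-04]  ψ = [0, 1, 0]  (obs o_3=2)
t=4: δ = [4.341e-05, 1.256e-04, 1.172e-04]  ψ = [0, 1, 1]  (obs o_4=1)
backtrack: best end state = 1; path = [1, 1, 1, 1, 1]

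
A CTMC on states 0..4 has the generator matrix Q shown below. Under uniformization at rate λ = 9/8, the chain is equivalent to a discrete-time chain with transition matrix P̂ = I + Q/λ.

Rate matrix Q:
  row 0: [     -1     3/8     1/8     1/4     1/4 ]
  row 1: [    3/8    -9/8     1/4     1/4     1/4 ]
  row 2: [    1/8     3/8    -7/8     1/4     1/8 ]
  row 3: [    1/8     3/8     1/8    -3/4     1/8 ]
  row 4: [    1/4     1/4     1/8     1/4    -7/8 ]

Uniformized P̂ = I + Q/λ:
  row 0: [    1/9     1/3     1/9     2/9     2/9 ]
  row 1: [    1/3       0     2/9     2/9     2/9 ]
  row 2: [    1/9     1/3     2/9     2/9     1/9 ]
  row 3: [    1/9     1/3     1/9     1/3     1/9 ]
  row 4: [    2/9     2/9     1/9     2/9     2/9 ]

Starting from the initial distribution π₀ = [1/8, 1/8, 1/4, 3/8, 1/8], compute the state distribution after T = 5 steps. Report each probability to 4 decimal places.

π = [0.1828, 0.2356, 0.1543, 0.2500, 0.1772]

t=0: π = [0.1250, 0.1250, 0.2500, 0.3750, 0.1250]
t=1: π = [0.1528, 0.2778, 0.1528, 0.2639, 0.1528]
t=2: π = [0.1898, 0.2238, 0.1590, 0.2515, 0.1759]
t=3: π = [0.1804, 0.2392, 0.1536, 0.2502, 0.1766]
t=4: π = [0.1839, 0.2340, 0.1548, 0.2500, 0.1774]
t=5: π = [0.1828, 0.2356, 0.1543, 0.2500, 0.1772]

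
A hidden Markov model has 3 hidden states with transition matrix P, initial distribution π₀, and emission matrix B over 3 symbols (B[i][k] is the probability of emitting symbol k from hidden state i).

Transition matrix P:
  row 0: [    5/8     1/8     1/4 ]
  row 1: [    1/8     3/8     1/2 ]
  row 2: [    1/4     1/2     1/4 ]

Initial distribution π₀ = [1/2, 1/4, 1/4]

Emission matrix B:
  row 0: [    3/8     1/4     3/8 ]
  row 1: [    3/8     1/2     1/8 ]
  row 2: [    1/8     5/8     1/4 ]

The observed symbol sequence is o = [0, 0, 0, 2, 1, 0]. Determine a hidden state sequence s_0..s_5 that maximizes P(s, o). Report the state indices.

t=0: δ = [1.875e-01, 9.375e-02, 3.125e-02]  (obs o_0=0)
t=1: δ = [4.395e-02, 1.318e-02, 5.859e-03]  ψ = [0, 1, 0]  (obs o_1=0)
t=2: δ = [1.030e-02, 2.060e-03, 1.373e-03]  ψ = [0, 0, 0]  (obs o_2=0)
t=3: δ = [2.414e-03, 1.609e-04, 6.437e-04]  ψ = [0, 0, 0]  (obs o_3=2)
t=4: δ = [3.772e-04, 1.609e-04, 3.772e-04]  ψ = [0, 2, 0]  (obs o_4=1)
t=5: δ = [8.840e-05, 7.072e-05, 1.179e-05]  ψ = [0, 2, 0]  (obs o_5=0)
backtrack: best end state = 0; path = [0, 0, 0, 0, 0, 0]

path = [0, 0, 0, 0, 0, 0]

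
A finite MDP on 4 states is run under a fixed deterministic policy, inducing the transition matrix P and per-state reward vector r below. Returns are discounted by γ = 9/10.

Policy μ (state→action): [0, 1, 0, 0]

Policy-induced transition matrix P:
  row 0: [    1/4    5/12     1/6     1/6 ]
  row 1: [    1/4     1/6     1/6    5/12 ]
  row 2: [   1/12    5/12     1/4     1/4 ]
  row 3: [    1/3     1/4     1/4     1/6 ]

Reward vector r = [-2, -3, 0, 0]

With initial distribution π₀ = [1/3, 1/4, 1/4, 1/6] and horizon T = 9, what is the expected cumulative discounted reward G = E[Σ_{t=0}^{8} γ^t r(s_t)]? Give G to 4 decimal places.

G = -8.4808

t=0: π = [0.3333, 0.2500, 0.2500, 0.1667], E[r] = -1.4167, γ^t·E[r] = -1.416667, running G = -1.416667
t=1: π = [0.2222, 0.3264, 0.2014, 0.2500], E[r] = -1.4236, γ^t·E[r] = -1.281250, running G = -2.697917
t=2: π = [0.2373, 0.2934, 0.2043, 0.2650], E[r] = -1.3547, γ^t·E[r] = -1.097344, running G = -3.795260
t=3: π = [0.2380, 0.2991, 0.2058, 0.2570], E[r] = -1.3735, γ^t·E[r] = -1.001285, running G = -4.796546
t=4: π = [0.2371, 0.2990, 0.2052, 0.2586], E[r] = -1.3714, γ^t·E[r] = -0.899757, running G = -5.696302
t=5: π = [0.2373, 0.2988, 0.2053, 0.2585], E[r] = -1.3711, γ^t·E[r] = -0.809625, running G = -6.505927
t=6: π = [0.2373, 0.2989, 0.2053, 0.2585], E[r] = -1.3713, γ^t·E[r] = -0.728754, running G = -7.234681
t=7: π = [0.2373, 0.2989, 0.2053, 0.2585], E[r] = -1.3712, γ^t·E[r] = -0.655861, running G = -7.890542
t=8: π = [0.2373, 0.2989, 0.2053, 0.2585], E[r] = -1.3712, γ^t·E[r] = -0.590276, running G = -8.480818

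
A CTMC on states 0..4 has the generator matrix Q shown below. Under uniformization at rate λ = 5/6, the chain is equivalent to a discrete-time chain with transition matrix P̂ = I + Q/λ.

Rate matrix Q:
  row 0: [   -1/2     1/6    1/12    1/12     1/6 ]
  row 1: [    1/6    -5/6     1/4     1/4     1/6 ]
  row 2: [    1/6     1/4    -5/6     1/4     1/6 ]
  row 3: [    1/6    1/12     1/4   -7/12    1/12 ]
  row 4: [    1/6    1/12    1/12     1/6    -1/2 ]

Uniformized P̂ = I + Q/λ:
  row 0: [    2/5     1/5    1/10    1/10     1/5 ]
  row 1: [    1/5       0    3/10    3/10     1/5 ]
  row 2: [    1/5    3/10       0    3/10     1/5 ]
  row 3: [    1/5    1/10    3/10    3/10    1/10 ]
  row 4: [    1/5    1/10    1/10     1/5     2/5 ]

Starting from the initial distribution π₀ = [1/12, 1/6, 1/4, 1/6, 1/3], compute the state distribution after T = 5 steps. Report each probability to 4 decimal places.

π = [0.2499, 0.1425, 0.1581, 0.2279, 0.2215]

t=0: π = [0.0833, 0.1667, 0.2500, 0.1667, 0.3333]
t=1: π = [0.2167, 0.1417, 0.1417, 0.2500, 0.2500]
t=2: π = [0.2433, 0.1358, 0.1642, 0.2317, 0.2250]
t=3: π = [0.2487, 0.1436, 0.1571, 0.2288, 0.2218]
t=4: π = [0.2497, 0.1419, 0.1588, 0.2281, 0.2215]
t=5: π = [0.2499, 0.1425, 0.1581, 0.2279, 0.2215]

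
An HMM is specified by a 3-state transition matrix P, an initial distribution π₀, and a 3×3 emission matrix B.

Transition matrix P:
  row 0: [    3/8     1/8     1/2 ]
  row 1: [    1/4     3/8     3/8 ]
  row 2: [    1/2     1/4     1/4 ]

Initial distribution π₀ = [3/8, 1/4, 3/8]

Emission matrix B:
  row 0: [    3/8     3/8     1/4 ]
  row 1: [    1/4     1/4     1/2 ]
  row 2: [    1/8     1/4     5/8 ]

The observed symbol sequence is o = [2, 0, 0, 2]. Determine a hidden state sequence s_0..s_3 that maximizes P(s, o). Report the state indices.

path = [2, 0, 0, 2]

t=0: δ = [9.375e-02, 1.250e-01, 2.344e-01]  (obs o_0=2)
t=1: δ = [4.395e-02, 1.465e-02, 7.324e-03]  ψ = [2, 2, 2]  (obs o_1=0)
t=2: δ = [6.180e-03, 1.373e-03, 2.747e-03]  ψ = [0, 0, 0]  (obs o_2=0)
t=3: δ = [5.794e-04, 3.862e-04, 1.931e-03]  ψ = [0, 0, 0]  (obs o_3=2)
backtrack: best end state = 2; path = [2, 0, 0, 2]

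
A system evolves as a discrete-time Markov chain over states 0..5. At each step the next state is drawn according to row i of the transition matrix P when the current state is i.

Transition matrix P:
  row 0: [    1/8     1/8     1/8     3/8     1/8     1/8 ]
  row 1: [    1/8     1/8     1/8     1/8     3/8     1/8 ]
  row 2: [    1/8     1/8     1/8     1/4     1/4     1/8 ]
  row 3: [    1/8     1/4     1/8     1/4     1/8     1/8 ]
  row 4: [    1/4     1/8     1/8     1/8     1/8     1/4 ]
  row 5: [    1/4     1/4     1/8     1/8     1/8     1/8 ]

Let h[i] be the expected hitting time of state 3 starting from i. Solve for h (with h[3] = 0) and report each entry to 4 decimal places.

First-step conditioning: h[3] = 0; for i ≠ 3, h[i] = 1 + Σ_k P[i][k]·h[k].
  h[0] = 1 + 1/8·h[0] + 1/8·h[1] + 1/8·h[2] + 1/8·h[4] + 1/8·h[5]
  h[1] = 1 + 1/8·h[0] + 1/8·h[1] + 1/8·h[2] + 3/8·h[4] + 1/8·h[5]
  h[2] = 1 + 1/8·h[0] + 1/8·h[1] + 1/8·h[2] + 1/4·h[4] + 1/8·h[5]
  h[4] = 1 + 1/4·h[0] + 1/8·h[1] + 1/8·h[2] + 1/8·h[4] + 1/4·h[5]
  h[5] = 1 + 1/4·h[0] + 1/4·h[1] + 1/8·h[2] + 1/8·h[4] + 1/8·h[5]
Solving the 5×5 linear system over states ≠ 3 gives exactly h = [136/33, 2696/495, 2368/495, 0, 2624/495, 2632/495] (h[3] = 0 is the target).

h = [4.1212, 5.4465, 4.7838, 0.0000, 5.3010, 5.3172]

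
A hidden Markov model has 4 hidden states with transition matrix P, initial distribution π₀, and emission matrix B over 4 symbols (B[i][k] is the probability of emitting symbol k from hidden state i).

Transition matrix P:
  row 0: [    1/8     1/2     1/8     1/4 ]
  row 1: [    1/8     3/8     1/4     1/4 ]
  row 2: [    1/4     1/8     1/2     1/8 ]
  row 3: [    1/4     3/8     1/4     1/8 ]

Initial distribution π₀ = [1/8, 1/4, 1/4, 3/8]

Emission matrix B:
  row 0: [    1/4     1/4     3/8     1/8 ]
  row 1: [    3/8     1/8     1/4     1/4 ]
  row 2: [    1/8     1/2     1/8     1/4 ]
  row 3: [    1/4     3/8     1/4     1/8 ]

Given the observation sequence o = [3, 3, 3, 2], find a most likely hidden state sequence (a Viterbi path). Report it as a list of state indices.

t=0: δ = [1.562e-02, 6.250e-02, 6.250e-02, 4.688e-02]  (obs o_0=3)
t=1: δ = [1.953e-03, 5.859e-03, 7.812e-03, 1.953e-03]  ψ = [2, 1, 2, 1]  (obs o_1=3)
t=2: δ = [2.441e-04, 5.493e-04, 9.766e-04, 1.831e-04]  ψ = [2, 1, 2, 1]  (obs o_2=3)
t=3: δ = [9.155e-05, 5.150e-05, 6.104e-05, 3.433e-05]  ψ = [2, 1, 2, 1]  (obs o_3=2)
backtrack: best end state = 0; path = [2, 2, 2, 0]

path = [2, 2, 2, 0]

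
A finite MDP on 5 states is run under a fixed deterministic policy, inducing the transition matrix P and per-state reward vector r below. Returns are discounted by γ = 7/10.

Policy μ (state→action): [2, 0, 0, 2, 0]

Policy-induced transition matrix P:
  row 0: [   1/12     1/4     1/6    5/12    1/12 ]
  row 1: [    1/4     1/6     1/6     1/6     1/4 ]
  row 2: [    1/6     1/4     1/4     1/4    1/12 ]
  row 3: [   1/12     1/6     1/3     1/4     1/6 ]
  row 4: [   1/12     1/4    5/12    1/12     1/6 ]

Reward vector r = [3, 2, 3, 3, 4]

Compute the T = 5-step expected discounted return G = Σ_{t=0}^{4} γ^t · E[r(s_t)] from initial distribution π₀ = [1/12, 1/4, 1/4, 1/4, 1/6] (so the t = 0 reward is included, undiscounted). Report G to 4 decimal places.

G = 8.1336

t=0: π = [0.0833, 0.2500, 0.2500, 0.2500, 0.1667], E[r] = 2.9167, γ^t·E[r] = 2.916667, running G = 2.916667
t=1: π = [0.1458, 0.2083, 0.2708, 0.2153, 0.1597], E[r] = 2.9514, γ^t·E[r] = 2.065972, running G = 4.982639
t=2: π = [0.1406, 0.2147, 0.2650, 0.2303, 0.1493], E[r] = 2.9346, γ^t·E[r] = 1.437957, running G = 6.420596
t=3: π = [0.1412, 0.2129, 0.2645, 0.2307, 0.1508], E[r] = 2.9378, γ^t·E[r] = 1.007678, running G = 7.428274
t=4: π = [0.1409, 0.2130, 0.2648, 0.2307, 0.1506], E[r] = 2.9376, γ^t·E[r] = 0.705310, running G = 8.133585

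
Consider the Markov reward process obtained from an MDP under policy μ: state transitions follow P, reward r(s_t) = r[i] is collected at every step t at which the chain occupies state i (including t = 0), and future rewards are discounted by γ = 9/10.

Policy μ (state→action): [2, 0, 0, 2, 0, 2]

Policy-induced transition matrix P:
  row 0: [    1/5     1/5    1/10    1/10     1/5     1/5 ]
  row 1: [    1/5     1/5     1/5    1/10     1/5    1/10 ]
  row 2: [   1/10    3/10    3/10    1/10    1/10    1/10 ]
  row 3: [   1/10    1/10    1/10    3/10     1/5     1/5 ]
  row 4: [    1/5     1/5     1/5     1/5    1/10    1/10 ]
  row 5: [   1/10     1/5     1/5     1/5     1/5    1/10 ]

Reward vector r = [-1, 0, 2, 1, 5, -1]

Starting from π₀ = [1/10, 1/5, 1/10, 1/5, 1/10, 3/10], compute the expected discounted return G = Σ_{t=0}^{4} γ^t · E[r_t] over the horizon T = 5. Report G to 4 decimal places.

t=0: π = [0.1000, 0.2000, 0.1000, 0.2000, 0.1000, 0.3000], E[r] = 0.5000, γ^t·E[r] = 0.500000, running G = 0.500000
t=1: π = [0.1400, 0.1900, 0.1800, 0.1800, 0.1800, 0.1300], E[r] = 1.1700, γ^t·E[r] = 1.053000, running G = 1.553000
t=2: π = [0.1510, 0.2000, 0.1860, 0.1670, 0.1640, 0.1320], E[r] = 1.0760, γ^t·E[r] = 0.871560, running G = 2.424560
t=3: π = [0.1515, 0.2019, 0.1868, 0.1630, 0.1650, 0.1318], E[r] = 1.0783, γ^t·E[r] = 0.786081, running G = 3.210641
t=4: π = [0.1518, 0.2024, 0.1872, 0.1623, 0.1648, 0.1315], E[r] = 1.0776, γ^t·E[r] = 0.706981, running G = 3.917621

G = 3.9176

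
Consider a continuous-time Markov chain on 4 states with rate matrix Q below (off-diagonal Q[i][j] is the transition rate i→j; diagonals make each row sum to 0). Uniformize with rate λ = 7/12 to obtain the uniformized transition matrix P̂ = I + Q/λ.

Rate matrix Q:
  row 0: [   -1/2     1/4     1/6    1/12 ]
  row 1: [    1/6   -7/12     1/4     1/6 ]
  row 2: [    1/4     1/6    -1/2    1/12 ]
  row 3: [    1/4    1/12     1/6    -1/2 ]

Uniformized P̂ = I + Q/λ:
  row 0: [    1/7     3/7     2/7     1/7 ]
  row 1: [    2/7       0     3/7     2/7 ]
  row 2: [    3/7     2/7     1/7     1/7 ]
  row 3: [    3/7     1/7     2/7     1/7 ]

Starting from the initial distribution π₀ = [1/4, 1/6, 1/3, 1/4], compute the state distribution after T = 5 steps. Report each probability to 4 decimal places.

π = [0.3069, 0.2365, 0.2798, 0.1768]

t=0: π = [0.2500, 0.1667, 0.3333, 0.2500]
t=1: π = [0.3333, 0.2381, 0.2619, 0.1667]
t=2: π = [0.2993, 0.2415, 0.2823, 0.1769]
t=3: π = [0.3086, 0.2342, 0.2799, 0.1774]
t=4: π = [0.3070, 0.2375, 0.2792, 0.1763]
t=5: π = [0.3069, 0.2365, 0.2798, 0.1768]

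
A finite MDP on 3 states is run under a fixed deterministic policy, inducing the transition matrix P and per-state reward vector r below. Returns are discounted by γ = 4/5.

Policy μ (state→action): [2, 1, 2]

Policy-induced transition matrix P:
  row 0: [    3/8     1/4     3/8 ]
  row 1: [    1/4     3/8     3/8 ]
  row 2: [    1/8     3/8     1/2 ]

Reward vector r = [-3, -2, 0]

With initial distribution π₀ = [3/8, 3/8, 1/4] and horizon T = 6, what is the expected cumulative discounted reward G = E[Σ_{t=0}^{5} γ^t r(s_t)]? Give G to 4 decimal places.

t=0: π = [0.3750, 0.3750, 0.2500], E[r] = -1.8750, γ^t·E[r] = -1.875000, running G = -1.875000
t=1: π = [0.2656, 0.3281, 0.4063], E[r] = -1.4531, γ^t·E[r] = -1.162500, running G = -3.037500
t=2: π = [0.2324, 0.3418, 0.4258], E[r] = -1.3809, γ^t·E[r] = -0.883750, running G = -3.921250
t=3: π = [0.2258, 0.3459, 0.4282], E[r] = -1.3694, γ^t·E[r] = -0.701125, running G = -4.622375
t=4: π = [0.2247, 0.3468, 0.4285], E[r] = -1.3676, γ^t·E[r] = -0.560188, running G = -5.182563
t=5: π = [0.2245, 0.3469, 0.4286], E[r] = -1.3674, γ^t·E[r] = -0.448066, running G = -5.630629

G = -5.6306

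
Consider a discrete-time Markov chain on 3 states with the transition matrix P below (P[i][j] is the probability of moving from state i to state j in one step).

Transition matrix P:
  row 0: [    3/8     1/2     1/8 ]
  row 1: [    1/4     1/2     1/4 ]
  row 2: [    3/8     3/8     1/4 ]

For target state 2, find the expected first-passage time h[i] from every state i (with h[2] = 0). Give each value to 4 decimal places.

First-step conditioning: h[2] = 0; for i ≠ 2, h[i] = 1 + Σ_k P[i][k]·h[k].
  h[0] = 1 + 3/8·h[0] + 1/2·h[1]
  h[1] = 1 + 1/4·h[0] + 1/2·h[1]
Solving the 2×2 linear system over states ≠ 2 gives exactly h = [16/3, 14/3, 0] (h[2] = 0 is the target).

h = [5.3333, 4.6667, 0.0000]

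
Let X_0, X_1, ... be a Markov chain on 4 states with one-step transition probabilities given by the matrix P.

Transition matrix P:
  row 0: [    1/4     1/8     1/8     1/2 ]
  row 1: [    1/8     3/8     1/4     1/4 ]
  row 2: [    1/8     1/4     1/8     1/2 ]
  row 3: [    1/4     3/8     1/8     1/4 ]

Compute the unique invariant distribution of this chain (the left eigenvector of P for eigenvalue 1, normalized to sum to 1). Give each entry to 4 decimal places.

π = [0.1912, 0.3068, 0.1633, 0.3386]

Balance equations π_j = Σ_i π_i·P[i][j]:
  π_0 = 1/4·π_0 + 1/8·π_1 + 1/8·π_2 + 1/4·π_3
  π_1 = 1/8·π_0 + 3/8·π_1 + 1/4·π_2 + 3/8·π_3
  π_2 = 1/8·π_0 + 1/4·π_1 + 1/8·π_2 + 1/8·π_3
  normalize: π_0 + π_1 + π_2 + π_3 = 1
Solving the linear system gives exactly π = [48/251, 77/251, 41/251, 85/251].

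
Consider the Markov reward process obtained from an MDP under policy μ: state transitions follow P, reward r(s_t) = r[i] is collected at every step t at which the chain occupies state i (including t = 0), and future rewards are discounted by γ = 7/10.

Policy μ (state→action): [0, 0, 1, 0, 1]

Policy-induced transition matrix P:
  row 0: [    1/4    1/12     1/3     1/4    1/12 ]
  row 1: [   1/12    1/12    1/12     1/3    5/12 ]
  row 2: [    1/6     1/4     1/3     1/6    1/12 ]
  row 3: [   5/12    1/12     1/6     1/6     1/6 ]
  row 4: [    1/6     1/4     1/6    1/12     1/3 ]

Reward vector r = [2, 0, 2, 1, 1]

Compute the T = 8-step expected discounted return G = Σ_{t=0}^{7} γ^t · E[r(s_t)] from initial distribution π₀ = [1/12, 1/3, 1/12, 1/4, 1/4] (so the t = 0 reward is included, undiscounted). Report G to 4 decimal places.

t=0: π = [0.0833, 0.3333, 0.0833, 0.2500, 0.2500], E[r] = 0.8333, γ^t·E[r] = 0.833333, running G = 0.833333
t=1: π = [0.2083, 0.1389, 0.1667, 0.2083, 0.2778], E[r] = 1.2361, γ^t·E[r] = 0.865278, running G = 1.698611
t=2: π = [0.2245, 0.1574, 0.2176, 0.1840, 0.2164], E[r] = 1.2847, γ^t·E[r] = 0.629514, running G = 2.328125
t=3: π = [0.2183, 0.1557, 0.2272, 0.1936, 0.2052], E[r] = 1.2898, γ^t·E[r] = 0.442413, running G = 2.770538
t=4: π = [0.2203, 0.1554, 0.2279, 0.1937, 0.2027], E[r] = 1.2928, γ^t·E[r] = 0.310403, running G = 3.080941
t=5: π = [0.2205, 0.1551, 0.2284, 0.1940, 0.2019], E[r] = 1.2938, γ^t·E[r] = 0.217451, running G = 3.298393
t=6: π = [0.2206, 0.1551, 0.2286, 0.1941, 0.2017], E[r] = 1.2941, γ^t·E[r] = 0.152253, running G = 3.450645
t=7: π = [0.2206, 0.1550, 0.2286, 0.1941, 0.2016], E[r] = 1.2942, γ^t·E[r] = 0.106584, running G = 3.557229

G = 3.5572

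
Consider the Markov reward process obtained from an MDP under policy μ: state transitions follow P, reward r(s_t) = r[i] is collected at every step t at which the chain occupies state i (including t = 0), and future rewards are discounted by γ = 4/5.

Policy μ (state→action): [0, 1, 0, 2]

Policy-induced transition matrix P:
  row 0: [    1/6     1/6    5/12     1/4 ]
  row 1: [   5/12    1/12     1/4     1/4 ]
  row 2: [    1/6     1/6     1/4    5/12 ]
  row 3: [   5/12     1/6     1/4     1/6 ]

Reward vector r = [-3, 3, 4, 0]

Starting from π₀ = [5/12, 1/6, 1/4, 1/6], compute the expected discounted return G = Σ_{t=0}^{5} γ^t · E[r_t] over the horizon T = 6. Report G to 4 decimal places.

G = 2.5801

t=0: π = [0.4167, 0.1667, 0.2500, 0.1667], E[r] = 0.2500, γ^t·E[r] = 0.250000, running G = 0.250000
t=1: π = [0.2500, 0.1528, 0.3194, 0.2778], E[r] = 0.9861, γ^t·E[r] = 0.788889, running G = 1.038889
t=2: π = [0.2743, 0.1539, 0.2917, 0.2801], E[r] = 0.8056, γ^t·E[r] = 0.515556, running G = 1.554444
t=3: π = [0.2752, 0.1538, 0.2957, 0.2753], E[r] = 0.8189, γ^t·E[r] = 0.419259, running G = 1.973704
t=4: π = [0.2739, 0.1538, 0.2959, 0.2763], E[r] = 0.8232, γ^t·E[r] = 0.337165, running G = 2.310869
t=5: π = [0.2742, 0.1538, 0.2957, 0.2763], E[r] = 0.8215, γ^t·E[r] = 0.269196, running G = 2.580066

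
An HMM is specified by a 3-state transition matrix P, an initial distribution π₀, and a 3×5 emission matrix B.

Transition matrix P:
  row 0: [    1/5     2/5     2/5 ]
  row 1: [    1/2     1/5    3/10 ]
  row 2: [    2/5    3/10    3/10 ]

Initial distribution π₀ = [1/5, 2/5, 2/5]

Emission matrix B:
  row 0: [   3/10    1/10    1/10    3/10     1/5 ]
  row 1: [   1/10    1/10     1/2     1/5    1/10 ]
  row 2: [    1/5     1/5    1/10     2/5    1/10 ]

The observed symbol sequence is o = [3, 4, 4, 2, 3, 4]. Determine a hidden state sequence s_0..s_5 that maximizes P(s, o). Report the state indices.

t=0: δ = [6.000e-02, 8.000e-02, 1.600e-01]  (obs o_0=3)
t=1: δ = [1.280e-02, 4.800e-03, 4.800e-03]  ψ = [2, 2, 2]  (obs o_1=4)
t=2: δ = [5.120e-04, 5.120e-04, 5.120e-04]  ψ = [0, 0, 0]  (obs o_2=4)
t=3: δ = [2.560e-05, 1.024e-04, 2.048e-05]  ψ = [1, 0, 0]  (obs o_3=2)
t=4: δ = [1.536e-05, 4.096e-06, 1.229e-05]  ψ = [1, 1, 1]  (obs o_4=3)
t=5: δ = [9.830e-07, 6.144e-07, 6.144e-07]  ψ = [2, 0, 0]  (obs o_5=4)
backtrack: best end state = 0; path = [2, 0, 0, 1, 2, 0]

path = [2, 0, 0, 1, 2, 0]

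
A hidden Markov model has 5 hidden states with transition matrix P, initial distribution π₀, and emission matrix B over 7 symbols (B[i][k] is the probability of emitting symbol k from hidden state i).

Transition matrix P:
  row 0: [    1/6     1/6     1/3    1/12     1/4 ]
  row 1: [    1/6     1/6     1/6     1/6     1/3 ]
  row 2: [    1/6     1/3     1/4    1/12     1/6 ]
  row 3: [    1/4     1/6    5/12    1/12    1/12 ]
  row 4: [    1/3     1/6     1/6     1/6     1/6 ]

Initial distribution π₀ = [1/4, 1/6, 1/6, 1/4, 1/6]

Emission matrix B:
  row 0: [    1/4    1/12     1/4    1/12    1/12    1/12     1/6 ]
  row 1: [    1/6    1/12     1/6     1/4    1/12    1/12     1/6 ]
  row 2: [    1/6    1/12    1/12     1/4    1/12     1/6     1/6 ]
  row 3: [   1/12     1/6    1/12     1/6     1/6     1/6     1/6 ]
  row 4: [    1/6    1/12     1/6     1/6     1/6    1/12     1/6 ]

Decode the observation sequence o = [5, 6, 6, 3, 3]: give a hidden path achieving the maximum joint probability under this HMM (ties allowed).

t=0: δ = [2.083e-02, 1.389e-02, 2.778e-02, 4.167e-02, 1.389e-02]  (obs o_0=5)
t=1: δ = [1.736e-03, 1.543e-03, 2.894e-03, 5.787e-04, 8.681e-04]  ψ = [3, 2, 3, 3, 0]  (obs o_1=6)
t=2: δ = [8.038e-05, 1.608e-04, 1.206e-04, 4.287e-05, 8.573e-05]  ψ = [2, 2, 2, 1, 1]  (obs o_2=6)
t=3: δ = [2.381e-06, 1.005e-05, 7.535e-06, 4.465e-06, 8.931e-06]  ψ = [4, 2, 2, 1, 1]  (obs o_3=3)
t=4: δ = [2.481e-07, 6.279e-07, 4.710e-07, 2.791e-07, 5.582e-07]  ψ = [4, 2, 2, 1, 1]  (obs o_4=3)
backtrack: best end state = 1; path = [3, 2, 2, 2, 1]

path = [3, 2, 2, 2, 1]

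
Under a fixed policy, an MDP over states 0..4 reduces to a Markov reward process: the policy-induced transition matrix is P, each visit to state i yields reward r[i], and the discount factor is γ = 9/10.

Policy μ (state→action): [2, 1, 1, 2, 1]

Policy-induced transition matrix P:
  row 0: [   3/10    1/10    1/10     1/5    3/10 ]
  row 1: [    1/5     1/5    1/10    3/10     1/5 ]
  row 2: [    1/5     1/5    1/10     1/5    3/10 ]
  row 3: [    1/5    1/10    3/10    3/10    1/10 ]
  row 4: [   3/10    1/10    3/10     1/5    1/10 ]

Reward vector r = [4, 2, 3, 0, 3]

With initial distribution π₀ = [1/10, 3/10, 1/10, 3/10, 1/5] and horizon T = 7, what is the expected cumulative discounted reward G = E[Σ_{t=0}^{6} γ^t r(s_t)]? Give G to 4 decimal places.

G = 11.9314

t=0: π = [0.1000, 0.3000, 0.1000, 0.3000, 0.2000], E[r] = 1.9000, γ^t·E[r] = 1.900000, running G = 1.900000
t=1: π = [0.2300, 0.1400, 0.2000, 0.2600, 0.1700], E[r] = 2.3100, γ^t·E[r] = 2.079000, running G = 3.979000
t=2: π = [0.2400, 0.1340, 0.1860, 0.2400, 0.2000], E[r] = 2.3860, γ^t·E[r] = 1.932660, running G = 5.911660
t=3: π = [0.2440, 0.1320, 0.1880, 0.2374, 0.1986], E[r] = 2.3998, γ^t·E[r] = 1.749454, running G = 7.661114
t=4: π = [0.2443, 0.1320, 0.1872, 0.2369, 0.1996], E[r] = 2.4014, γ^t·E[r] = 1.575585, running G = 9.236699
t=5: π = [0.2444, 0.1319, 0.1873, 0.2369, 0.1995], E[r] = 2.4018, γ^t·E[r] = 1.418229, running G = 10.654928
t=6: π = [0.2444, 0.1319, 0.1873, 0.2369, 0.1995], E[r] = 2.4018, γ^t·E[r] = 1.276426, running G = 11.931354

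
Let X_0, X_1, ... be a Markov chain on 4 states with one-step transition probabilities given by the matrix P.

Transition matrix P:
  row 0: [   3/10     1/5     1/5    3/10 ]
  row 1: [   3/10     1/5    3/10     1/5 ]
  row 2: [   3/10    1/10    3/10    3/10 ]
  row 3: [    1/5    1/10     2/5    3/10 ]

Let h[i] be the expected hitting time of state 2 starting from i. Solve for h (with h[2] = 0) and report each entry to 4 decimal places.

First-step conditioning: h[2] = 0; for i ≠ 2, h[i] = 1 + Σ_k P[i][k]·h[k].
  h[0] = 1 + 3/10·h[0] + 1/5·h[1] + 3/10·h[3]
  h[1] = 1 + 3/10·h[0] + 1/5·h[1] + 1/5·h[3]
  h[3] = 1 + 1/5·h[0] + 1/10·h[1] + 3/10·h[3]
Solving the 3×3 linear system over states ≠ 2 gives exactly h = [990/271, 910/271, 0, 800/271] (h[2] = 0 is the target).

h = [3.6531, 3.3579, 0.0000, 2.9520]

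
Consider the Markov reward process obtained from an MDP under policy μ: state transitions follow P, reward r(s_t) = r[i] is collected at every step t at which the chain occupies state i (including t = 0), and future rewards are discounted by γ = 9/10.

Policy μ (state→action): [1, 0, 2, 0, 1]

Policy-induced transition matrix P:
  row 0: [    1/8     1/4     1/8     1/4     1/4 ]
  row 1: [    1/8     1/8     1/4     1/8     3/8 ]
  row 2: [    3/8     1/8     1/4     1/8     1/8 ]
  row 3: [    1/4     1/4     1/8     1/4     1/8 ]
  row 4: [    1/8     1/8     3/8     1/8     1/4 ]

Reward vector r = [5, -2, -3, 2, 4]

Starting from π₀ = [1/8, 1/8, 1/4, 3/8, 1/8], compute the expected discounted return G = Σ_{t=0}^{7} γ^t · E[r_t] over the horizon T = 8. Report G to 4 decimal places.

t=0: π = [0.1250, 0.1250, 0.2500, 0.3750, 0.1250], E[r] = 0.8750, γ^t·E[r] = 0.875000, running G = 0.875000
t=1: π = [0.2344, 0.1875, 0.2031, 0.1875, 0.1875], E[r] = 1.3125, γ^t·E[r] = 1.181250, running G = 2.056250
t=2: π = [0.1992, 0.1777, 0.2207, 0.1777, 0.2246], E[r] = 1.2324, γ^t·E[r] = 0.998262, running G = 3.054512
t=3: π = [0.2024, 0.1721, 0.2310, 0.1721, 0.2224], E[r] = 1.2087, γ^t·E[r] = 0.881172, running G = 3.935683
t=4: π = [0.2043, 0.1718, 0.2310, 0.1718, 0.2211], E[r] = 1.2128, γ^t·E[r] = 0.795737, running G = 4.731421
t=5: π = [0.2042, 0.1720, 0.2306, 0.1720, 0.2211], E[r] = 1.2137, γ^t·E[r] = 0.716693, running G = 5.448114
t=6: π = [0.2042, 0.1720, 0.2306, 0.1720, 0.2212], E[r] = 1.2136, γ^t·E[r] = 0.644980, running G = 6.093094
t=7: π = [0.2042, 0.1720, 0.2306, 0.1720, 0.2212], E[r] = 1.2136, γ^t·E[r] = 0.580465, running G = 6.673560

G = 6.6736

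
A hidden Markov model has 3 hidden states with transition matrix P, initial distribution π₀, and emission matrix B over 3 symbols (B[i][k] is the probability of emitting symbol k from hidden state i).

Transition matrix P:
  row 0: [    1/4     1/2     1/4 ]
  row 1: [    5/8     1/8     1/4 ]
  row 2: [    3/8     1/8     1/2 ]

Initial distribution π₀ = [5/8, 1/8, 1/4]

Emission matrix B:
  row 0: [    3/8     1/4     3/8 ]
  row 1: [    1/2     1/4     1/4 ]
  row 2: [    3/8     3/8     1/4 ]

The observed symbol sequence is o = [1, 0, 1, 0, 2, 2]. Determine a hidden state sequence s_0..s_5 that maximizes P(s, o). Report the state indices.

t=0: δ = [1.562e-01, 3.125e-02, 9.375e-02]  (obs o_0=1)
t=1: δ = [1.465e-02, 3.906e-02, 1.758e-02]  ψ = [0, 0, 2]  (obs o_1=0)
t=2: δ = [6.104e-03, 1.831e-03, 3.662e-03]  ψ = [1, 0, 1]  (obs o_2=1)
t=3: δ = [5.722e-04, 1.526e-03, 6.866e-04]  ψ = [0, 0, 2]  (obs o_3=0)
t=4: δ = [3.576e-04, 7.153e-05, 9.537e-05]  ψ = [1, 0, 1]  (obs o_4=2)
t=5: δ = [3.353e-05, 4.470e-05, 2.235e-05]  ψ = [0, 0, 0]  (obs o_5=2)
backtrack: best end state = 1; path = [0, 1, 0, 1, 0, 1]

path = [0, 1, 0, 1, 0, 1]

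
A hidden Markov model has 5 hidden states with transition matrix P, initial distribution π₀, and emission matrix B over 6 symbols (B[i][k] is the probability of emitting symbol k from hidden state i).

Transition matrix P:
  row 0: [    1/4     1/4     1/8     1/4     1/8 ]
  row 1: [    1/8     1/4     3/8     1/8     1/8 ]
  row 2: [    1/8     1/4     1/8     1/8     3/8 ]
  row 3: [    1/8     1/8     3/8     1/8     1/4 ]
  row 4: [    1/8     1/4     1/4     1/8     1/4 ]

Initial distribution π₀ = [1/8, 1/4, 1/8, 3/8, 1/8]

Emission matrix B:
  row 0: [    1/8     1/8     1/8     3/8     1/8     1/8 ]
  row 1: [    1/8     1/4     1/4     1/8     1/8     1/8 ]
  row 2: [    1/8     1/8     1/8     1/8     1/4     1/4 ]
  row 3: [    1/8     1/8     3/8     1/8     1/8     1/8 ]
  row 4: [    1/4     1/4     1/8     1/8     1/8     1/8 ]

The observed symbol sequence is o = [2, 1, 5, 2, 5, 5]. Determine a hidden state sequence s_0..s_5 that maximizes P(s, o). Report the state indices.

t=0: δ = [1.562e-02, 6.250e-02, 1.562e-02, 1.406e-01, 1.562e-02]  (obs o_0=2)
t=1: δ = [2.197e-03, 4.395e-03, 6.592e-03, 2.197e-03, 8.789e-03]  ψ = [3, 3, 3, 3, 3]  (obs o_1=1)
t=2: δ = [1.373e-04, 2.747e-04, 5.493e-04, 1.373e-04, 3.090e-04]  ψ = [4, 4, 4, 4, 2]  (obs o_2=5)
t=3: δ = [8.583e-06, 3.433e-05, 1.287e-05, 2.575e-05, 2.575e-05]  ψ = [2, 2, 1, 2, 2]  (obs o_3=2)
t=4: δ = [5.364e-07, 1.073e-06, 3.219e-06, 5.364e-07, 8.047e-07]  ψ = [1, 1, 1, 1, 3]  (obs o_4=5)
t=5: δ = [5.029e-08, 1.006e-07, 1.006e-07, 5.029e-08, 1.509e-07]  ψ = [2, 2, 1, 2, 2]  (obs o_5=5)
backtrack: best end state = 4; path = [3, 4, 2, 1, 2, 4]

path = [3, 4, 2, 1, 2, 4]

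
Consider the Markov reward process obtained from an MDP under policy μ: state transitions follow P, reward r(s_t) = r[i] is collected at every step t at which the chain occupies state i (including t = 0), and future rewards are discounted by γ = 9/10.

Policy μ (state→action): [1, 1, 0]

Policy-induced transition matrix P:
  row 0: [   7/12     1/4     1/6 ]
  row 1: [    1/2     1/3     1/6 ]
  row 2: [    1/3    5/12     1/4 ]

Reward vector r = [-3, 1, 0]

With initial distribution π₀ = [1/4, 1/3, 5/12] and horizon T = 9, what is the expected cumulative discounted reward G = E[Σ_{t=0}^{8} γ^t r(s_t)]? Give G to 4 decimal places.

t=0: π = [0.2500, 0.3333, 0.4167], E[r] = -0.4167, γ^t·E[r] = -0.416667, running G = -0.416667
t=1: π = [0.4514, 0.3472, 0.2014], E[r] = -1.0069, γ^t·E[r] = -0.906250, running G = -1.322917
t=2: π = [0.5041, 0.3125, 0.1834], E[r] = -1.1997, γ^t·E[r] = -0.971719, running G = -2.294635
t=3: π = [0.5114, 0.3066, 0.1820], E[r] = -1.2277, γ^t·E[r] = -0.894973, running G = -3.189608
t=4: π = [0.5123, 0.3059, 0.1818], E[r] = -1.2310, γ^t·E[r] = -0.807661, running G = -3.997269
t=5: π = [0.5124, 0.3058, 0.1818], E[r] = -1.2314, γ^t·E[r] = -0.727108, running G = -4.724377
t=6: π = [0.5124, 0.3058, 0.1818], E[r] = -1.2314, γ^t·E[r] = -0.654417, running G = -5.378794
t=7: π = [0.5124, 0.3058, 0.1818], E[r] = -1.2314, γ^t·E[r] = -0.588977, running G = -5.967771
t=8: π = [0.5124, 0.3058, 0.1818], E[r] = -1.2314, γ^t·E[r] = -0.530079, running G = -6.497851

G = -6.4979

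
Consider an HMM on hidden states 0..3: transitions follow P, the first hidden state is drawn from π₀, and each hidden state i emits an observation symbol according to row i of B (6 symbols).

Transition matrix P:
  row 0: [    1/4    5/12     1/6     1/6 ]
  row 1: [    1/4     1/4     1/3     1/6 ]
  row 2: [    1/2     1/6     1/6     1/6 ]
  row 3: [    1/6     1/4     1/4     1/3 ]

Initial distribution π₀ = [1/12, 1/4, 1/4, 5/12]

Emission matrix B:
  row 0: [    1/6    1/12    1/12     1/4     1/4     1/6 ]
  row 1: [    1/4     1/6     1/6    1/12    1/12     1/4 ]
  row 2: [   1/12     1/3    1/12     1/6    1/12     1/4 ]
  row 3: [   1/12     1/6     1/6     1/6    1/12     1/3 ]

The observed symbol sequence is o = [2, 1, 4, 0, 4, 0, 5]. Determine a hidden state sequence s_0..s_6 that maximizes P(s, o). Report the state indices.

t=0: δ = [6.944e-03, 4.167e-02, 2.083e-02, 6.944e-02]  (obs o_0=2)
t=1: δ = [9.645e-04, 2.894e-03, 5.787e-03, 3.858e-03]  ψ = [3, 3, 3, 3]  (obs o_1=1)
t=2: δ = [7.234e-04, 8.038e-05, 8.038e-05, 1.072e-04]  ψ = [2, 2, 1, 3]  (obs o_2=4)
t=3: δ = [3.014e-05, 7.535e-05, 1.005e-05, 1.005e-05]  ψ = [0, 0, 0, 0]  (obs o_3=0)
t=4: δ = [4.710e-06, 1.570e-06, 2.093e-06, 1.047e-06]  ψ = [1, 1, 1, 1]  (obs o_4=4)
t=5: δ = [1.962e-07, 4.906e-07, 6.541e-08, 6.541e-08]  ψ = [0, 0, 0, 0]  (obs o_5=0)
t=6: δ = [2.044e-08, 3.066e-08, 4.088e-08, 2.725e-08]  ψ = [1, 1, 1, 1]  (obs o_6=5)
backtrack: best end state = 2; path = [3, 2, 0, 1, 0, 1, 2]

path = [3, 2, 0, 1, 0, 1, 2]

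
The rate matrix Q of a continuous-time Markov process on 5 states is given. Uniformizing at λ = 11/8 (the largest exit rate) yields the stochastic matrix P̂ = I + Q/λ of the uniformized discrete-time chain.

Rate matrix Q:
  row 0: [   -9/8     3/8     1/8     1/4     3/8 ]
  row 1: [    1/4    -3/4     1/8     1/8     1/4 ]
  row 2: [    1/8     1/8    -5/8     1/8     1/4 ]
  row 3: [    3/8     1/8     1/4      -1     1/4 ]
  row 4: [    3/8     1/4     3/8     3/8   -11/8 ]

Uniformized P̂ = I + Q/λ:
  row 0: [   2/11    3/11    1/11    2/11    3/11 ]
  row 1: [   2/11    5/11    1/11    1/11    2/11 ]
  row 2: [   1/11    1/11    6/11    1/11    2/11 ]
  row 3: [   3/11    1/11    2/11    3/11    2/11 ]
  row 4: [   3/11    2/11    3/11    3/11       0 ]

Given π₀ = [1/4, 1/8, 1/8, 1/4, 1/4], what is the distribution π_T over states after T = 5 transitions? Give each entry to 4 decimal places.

π = [0.1900, 0.2215, 0.2502, 0.1698, 0.1685]

t=0: π = [0.2500, 0.1250, 0.1250, 0.2500, 0.2500]
t=1: π = [0.2159, 0.2045, 0.2159, 0.2045, 0.1591]
t=2: π = [0.1952, 0.2190, 0.2366, 0.1767, 0.1725]
t=3: π = [0.1921, 0.2217, 0.2459, 0.1721, 0.1682]
t=4: π = [0.1904, 0.2217, 0.2489, 0.1702, 0.1687]
t=5: π = [0.1900, 0.2215, 0.2502, 0.1698, 0.1685]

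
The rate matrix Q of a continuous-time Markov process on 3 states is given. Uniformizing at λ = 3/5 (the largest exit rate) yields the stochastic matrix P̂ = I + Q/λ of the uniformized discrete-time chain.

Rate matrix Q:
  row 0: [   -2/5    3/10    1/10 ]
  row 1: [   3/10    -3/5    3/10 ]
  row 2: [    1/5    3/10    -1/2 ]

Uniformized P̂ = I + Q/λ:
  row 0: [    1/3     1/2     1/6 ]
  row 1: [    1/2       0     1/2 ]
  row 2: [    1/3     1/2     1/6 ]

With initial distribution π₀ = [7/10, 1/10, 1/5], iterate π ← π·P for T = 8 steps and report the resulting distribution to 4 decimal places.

π = [0.3892, 0.3324, 0.2784]

t=0: π = [0.7000, 0.1000, 0.2000]
t=1: π = [0.3500, 0.4500, 0.2000]
t=2: π = [0.4083, 0.2750, 0.3167]
t=3: π = [0.3792, 0.3625, 0.2583]
t=4: π = [0.3938, 0.3188, 0.2875]
t=5: π = [0.3865, 0.3406, 0.2729]
t=6: π = [0.3901, 0.3297, 0.2802]
t=7: π = [0.3883, 0.3352, 0.2766]
t=8: π = [0.3892, 0.3324, 0.2784]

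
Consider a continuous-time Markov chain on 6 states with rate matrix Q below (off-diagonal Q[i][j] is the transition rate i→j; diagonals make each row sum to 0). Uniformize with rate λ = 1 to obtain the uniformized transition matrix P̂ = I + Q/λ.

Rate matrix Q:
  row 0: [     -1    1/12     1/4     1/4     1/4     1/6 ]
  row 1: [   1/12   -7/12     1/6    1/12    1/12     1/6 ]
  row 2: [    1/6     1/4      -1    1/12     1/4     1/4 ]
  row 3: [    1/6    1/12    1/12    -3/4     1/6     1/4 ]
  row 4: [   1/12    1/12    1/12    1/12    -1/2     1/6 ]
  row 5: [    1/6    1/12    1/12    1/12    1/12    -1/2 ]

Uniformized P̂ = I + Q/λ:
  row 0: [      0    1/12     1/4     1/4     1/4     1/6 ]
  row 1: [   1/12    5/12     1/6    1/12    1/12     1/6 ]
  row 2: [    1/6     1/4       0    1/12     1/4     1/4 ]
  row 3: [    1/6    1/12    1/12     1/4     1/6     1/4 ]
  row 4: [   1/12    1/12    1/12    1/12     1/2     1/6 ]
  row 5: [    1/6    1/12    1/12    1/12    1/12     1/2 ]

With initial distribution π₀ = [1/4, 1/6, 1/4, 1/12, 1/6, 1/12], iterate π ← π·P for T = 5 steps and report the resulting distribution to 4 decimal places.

π = [0.1159, 0.1521, 0.1065, 0.1231, 0.2244, 0.2781]

t=0: π = [0.2500, 0.1667, 0.2500, 0.0833, 0.1667, 0.0833]
t=1: π = [0.0972, 0.1806, 0.1181, 0.1389, 0.2431, 0.2222]
t=2: π = [0.1152, 0.1632, 0.1047, 0.1227, 0.2321, 0.2622]
t=3: π = [0.1145, 0.1552, 0.1074, 0.1230, 0.2269, 0.2730]
t=4: π = [0.1157, 0.1530, 0.1064, 0.1229, 0.2251, 0.2769]
t=5: π = [0.1159, 0.1521, 0.1065, 0.1231, 0.2244, 0.2781]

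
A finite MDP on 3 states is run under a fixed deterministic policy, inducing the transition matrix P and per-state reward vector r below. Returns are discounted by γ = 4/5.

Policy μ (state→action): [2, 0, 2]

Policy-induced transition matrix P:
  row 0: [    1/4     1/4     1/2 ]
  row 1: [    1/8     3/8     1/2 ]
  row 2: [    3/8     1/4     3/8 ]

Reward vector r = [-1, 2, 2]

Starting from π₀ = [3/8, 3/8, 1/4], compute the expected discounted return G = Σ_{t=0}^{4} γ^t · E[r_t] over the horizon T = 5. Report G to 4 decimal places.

t=0: π = [0.3750, 0.3750, 0.2500], E[r] = 0.8750, γ^t·E[r] = 0.875000, running G = 0.875000
t=1: π = [0.2344, 0.2969, 0.4688], E[r] = 1.2969, γ^t·E[r] = 1.037500, running G = 1.912500
t=2: π = [0.2715, 0.2871, 0.4414], E[r] = 1.1855, γ^t·E[r] = 0.758750, running G = 2.671250
t=3: π = [0.2693, 0.2859, 0.4448], E[r] = 1.1921, γ^t·E[r] = 0.610375, running G = 3.281625
t=4: π = [0.2699, 0.2857, 0.4444], E[r] = 1.1904, γ^t·E[r] = 0.487588, running G = 3.769213

G = 3.7692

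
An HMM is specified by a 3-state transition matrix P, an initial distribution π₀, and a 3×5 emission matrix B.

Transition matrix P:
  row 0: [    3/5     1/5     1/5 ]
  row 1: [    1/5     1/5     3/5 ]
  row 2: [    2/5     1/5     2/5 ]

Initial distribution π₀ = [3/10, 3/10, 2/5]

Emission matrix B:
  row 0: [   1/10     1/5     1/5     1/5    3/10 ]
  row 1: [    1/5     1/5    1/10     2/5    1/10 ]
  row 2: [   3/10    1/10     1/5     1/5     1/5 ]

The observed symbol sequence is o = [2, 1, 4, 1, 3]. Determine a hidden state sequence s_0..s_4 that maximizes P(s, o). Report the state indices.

path = [0, 0, 0, 0, 0]

t=0: δ = [6.000e-02, 3.000e-02, 8.000e-02]  (obs o_0=2)
t=1: δ = [7.200e-03, 3.200e-03, 3.200e-03]  ψ = [0, 2, 2]  (obs o_1=1)
t=2: δ = [1.296e-03, 1.440e-04, 3.840e-04]  ψ = [0, 0, 1]  (obs o_2=4)
t=3: δ = [1.555e-04, 5.184e-05, 2.592e-05]  ψ = [0, 0, 0]  (obs o_3=1)
t=4: δ = [1.866e-05, 1.244e-05, 6.221e-06]  ψ = [0, 0, 0]  (obs o_4=3)
backtrack: best end state = 0; path = [0, 0, 0, 0, 0]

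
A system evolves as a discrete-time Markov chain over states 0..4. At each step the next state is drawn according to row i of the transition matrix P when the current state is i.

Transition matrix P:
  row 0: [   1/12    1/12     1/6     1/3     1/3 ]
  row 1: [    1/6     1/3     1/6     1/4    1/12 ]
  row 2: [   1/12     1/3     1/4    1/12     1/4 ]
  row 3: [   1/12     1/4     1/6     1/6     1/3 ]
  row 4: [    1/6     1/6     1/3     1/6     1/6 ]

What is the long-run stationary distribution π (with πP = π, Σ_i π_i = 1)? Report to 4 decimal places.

Balance equations π_j = Σ_i π_i·P[i][j]:
  π_0 = 1/12·π_0 + 1/6·π_1 + 1/12·π_2 + 1/12·π_3 + 1/6·π_4
  π_1 = 1/12·π_0 + 1/3·π_1 + 1/3·π_2 + 1/4·π_3 + 1/6·π_4
  π_2 = 1/6·π_0 + 1/6·π_1 + 1/4·π_2 + 1/6·π_3 + 1/3·π_4
  π_3 = 1/3·π_0 + 1/4·π_1 + 1/12·π_2 + 1/6·π_3 + 1/6·π_4
  normalize: π_0 + π_1 + π_2 + π_3 + π_4 = 1
Solving the linear system gives exactly π = [418/3419, 66/263, 756/3419, 648/3419, 739/3419].

π = [0.1223, 0.2510, 0.2211, 0.1895, 0.2161]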